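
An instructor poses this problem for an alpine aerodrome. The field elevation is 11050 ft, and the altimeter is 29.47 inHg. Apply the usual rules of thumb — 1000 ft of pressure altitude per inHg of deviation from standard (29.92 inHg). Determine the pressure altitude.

11500 ft

Pressure correction = (29.92 − 29.47) × 1000 = +450 ft.
Pressure altitude = 11050 + (+450) = 11500 ft.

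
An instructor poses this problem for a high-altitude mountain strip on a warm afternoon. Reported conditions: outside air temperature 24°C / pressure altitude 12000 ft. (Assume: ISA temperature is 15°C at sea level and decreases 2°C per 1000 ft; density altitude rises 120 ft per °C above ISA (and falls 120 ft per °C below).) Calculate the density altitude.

ISA temperature at 12000 ft = 15 − 2 × (12000/1000) = -9°C.
ISA deviation = 24 − (-9) = +33°C.
Density altitude = 12000 + 120 × (33) = 12000 + (+3960) = 15960 ft.

15960 ft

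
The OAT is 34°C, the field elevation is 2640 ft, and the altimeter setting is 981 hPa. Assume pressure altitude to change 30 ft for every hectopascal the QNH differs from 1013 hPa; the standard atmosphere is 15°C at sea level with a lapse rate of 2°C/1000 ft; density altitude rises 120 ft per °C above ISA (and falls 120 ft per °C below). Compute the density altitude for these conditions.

Pressure altitude = 2640 + (1013 − 981) × 30 = 2640 + (+960) = 3600 ft.
ISA temperature at 3600 ft = 15 − 2 × (3600/1000) = 7.8°C.
ISA deviation = 34 − 7.8 = +26.2°C.
Density altitude = 3600 + 120 × (26.2) = 6744 ft.

6744 ft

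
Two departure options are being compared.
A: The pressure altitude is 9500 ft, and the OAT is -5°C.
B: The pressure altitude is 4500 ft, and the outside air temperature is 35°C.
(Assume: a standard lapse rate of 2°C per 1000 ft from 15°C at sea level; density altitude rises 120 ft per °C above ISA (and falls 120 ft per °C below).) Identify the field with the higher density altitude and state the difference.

A: ISA temp = -4°C, deviation -1°C, DA = 9500 + 120 × (-1) = 9380 ft.
B: ISA temp = 6°C, deviation +29°C, DA = 4500 + 120 × 29 = 7980 ft.
A is higher by 9380 − 7980 = 1400 ft.

A by 1400 ft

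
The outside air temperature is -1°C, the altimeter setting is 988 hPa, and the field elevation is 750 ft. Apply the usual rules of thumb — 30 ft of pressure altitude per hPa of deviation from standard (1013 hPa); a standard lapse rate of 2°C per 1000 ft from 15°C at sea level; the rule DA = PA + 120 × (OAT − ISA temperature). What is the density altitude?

-60 ft

Pressure altitude = 750 + (1013 − 988) × 30 = 750 + (+750) = 1500 ft.
ISA temperature at 1500 ft = 15 − 2 × (1500/1000) = 12°C.
ISA deviation = -1 − 12 = -13°C.
Density altitude = 1500 + 120 × (-13) = -60 ft.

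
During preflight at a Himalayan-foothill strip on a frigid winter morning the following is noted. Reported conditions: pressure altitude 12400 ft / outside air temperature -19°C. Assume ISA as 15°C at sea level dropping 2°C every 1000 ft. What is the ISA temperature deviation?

ISA-9.2°C

ISA temperature at 12400 ft = 15 − 2 × (12400/1000) = -9.8°C.
Deviation = OAT − ISA = -19 − (-9.8) = -9.2°C.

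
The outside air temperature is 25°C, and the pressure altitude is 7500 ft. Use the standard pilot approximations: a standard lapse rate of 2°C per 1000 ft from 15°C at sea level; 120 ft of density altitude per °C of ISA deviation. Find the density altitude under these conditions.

10500 ft

ISA temperature at 7500 ft = 15 − 2 × (7500/1000) = 0°C.
ISA deviation = 25 − 0 = +25°C.
Density altitude = 7500 + 120 × (25) = 7500 + (+3000) = 10500 ft.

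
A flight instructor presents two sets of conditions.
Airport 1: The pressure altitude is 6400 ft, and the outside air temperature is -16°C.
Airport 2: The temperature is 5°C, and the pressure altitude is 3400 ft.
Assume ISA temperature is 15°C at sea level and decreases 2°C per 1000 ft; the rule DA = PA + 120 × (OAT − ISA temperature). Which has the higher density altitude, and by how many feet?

Airport 1 by 1200 ft

Airport 1: ISA temp = 2.2°C, deviation -18.2°C, DA = 6400 + 120 × (-18.2) = 4216 ft.
Airport 2: ISA temp = 8.2°C, deviation -3.2°C, DA = 3400 + 120 × (-3.2) = 3016 ft.
Airport 1 is higher by 4216 − 3016 = 1200 ft.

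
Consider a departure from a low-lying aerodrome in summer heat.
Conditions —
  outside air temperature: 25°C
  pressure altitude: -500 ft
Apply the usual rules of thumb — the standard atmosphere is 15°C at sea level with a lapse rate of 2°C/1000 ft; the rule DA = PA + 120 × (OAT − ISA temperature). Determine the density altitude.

580 ft

ISA temperature at -500 ft = 15 − 2 × (-500/1000) = 16°C.
ISA deviation = 25 − 16 = +9°C.
Density altitude = -500 + 120 × (9) = -500 + (+1080) = 580 ft.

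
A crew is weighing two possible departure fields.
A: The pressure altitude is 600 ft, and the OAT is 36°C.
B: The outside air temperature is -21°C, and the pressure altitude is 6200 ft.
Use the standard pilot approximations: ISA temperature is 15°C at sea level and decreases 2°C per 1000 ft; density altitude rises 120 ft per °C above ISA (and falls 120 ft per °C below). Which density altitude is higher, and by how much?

B by 104 ft

A: ISA temp = 13.8°C, deviation +22.2°C, DA = 600 + 120 × 22.2 = 3264 ft.
B: ISA temp = 2.6°C, deviation -23.6°C, DA = 6200 + 120 × (-23.6) = 3368 ft.
B is higher by 3368 − 3264 = 104 ft.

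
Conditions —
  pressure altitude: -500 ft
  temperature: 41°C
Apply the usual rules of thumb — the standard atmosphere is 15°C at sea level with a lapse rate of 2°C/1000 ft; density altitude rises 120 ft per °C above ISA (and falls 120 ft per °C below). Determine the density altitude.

ISA temperature at -500 ft = 15 − 2 × (-500/1000) = 16°C.
ISA deviation = 41 − 16 = +25°C.
Density altitude = -500 + 120 × (25) = -500 + (+3000) = 2500 ft.

2500 ft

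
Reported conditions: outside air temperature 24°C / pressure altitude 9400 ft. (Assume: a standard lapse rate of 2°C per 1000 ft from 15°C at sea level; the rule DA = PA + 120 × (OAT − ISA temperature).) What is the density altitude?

ISA temperature at 9400 ft = 15 − 2 × (9400/1000) = -3.8°C.
ISA deviation = 24 − (-3.8) = +27.8°C.
Density altitude = 9400 + 120 × (27.8) = 9400 + (+3336) = 12736 ft.

12736 ft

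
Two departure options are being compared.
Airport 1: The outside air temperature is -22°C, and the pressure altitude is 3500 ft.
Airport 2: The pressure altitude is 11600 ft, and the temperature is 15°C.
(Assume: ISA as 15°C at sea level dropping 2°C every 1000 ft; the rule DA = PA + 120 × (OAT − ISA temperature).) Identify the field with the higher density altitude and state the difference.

Airport 2 by 14484 ft

Airport 1: ISA temp = 8°C, deviation -30°C, DA = 3500 + 120 × (-30) = -100 ft.
Airport 2: ISA temp = -8.2°C, deviation +23.2°C, DA = 11600 + 120 × 23.2 = 14384 ft.
Airport 2 is higher by 14384 − (-100) = 14484 ft.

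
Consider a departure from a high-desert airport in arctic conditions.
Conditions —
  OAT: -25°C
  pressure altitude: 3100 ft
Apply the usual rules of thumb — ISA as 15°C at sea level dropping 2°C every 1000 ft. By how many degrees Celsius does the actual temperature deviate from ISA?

ISA-33.8°C

ISA temperature at 3100 ft = 15 − 2 × (3100/1000) = 8.8°C.
Deviation = OAT − ISA = -25 − 8.8 = -33.8°C.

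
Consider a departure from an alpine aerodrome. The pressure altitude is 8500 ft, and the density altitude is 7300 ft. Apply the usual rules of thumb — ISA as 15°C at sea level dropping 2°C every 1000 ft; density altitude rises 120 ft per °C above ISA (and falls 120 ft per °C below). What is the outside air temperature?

Density altitude − pressure altitude = 7300 − 8500 = -1200 ft.
At 120 ft/°C that is an ISA deviation of -1200/120 = -10°C.
ISA temperature at 8500 ft = 15 − 2 × (8500/1000) = -2°C.
OAT = ISA + deviation = -2 + (-10) = -12°C.

-12°C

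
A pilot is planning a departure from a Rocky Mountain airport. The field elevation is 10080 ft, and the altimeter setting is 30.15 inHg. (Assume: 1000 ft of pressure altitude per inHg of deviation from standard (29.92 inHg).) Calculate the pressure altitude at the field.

Pressure correction = (29.92 − 30.15) × 1000 = -230 ft.
Pressure altitude = 10080 + (-230) = 9850 ft.

9850 ft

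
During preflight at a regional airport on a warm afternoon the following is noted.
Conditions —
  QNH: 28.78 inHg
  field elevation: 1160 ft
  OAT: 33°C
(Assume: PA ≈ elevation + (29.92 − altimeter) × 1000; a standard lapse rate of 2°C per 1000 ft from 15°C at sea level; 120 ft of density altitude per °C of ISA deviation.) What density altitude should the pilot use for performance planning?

Pressure altitude = 1160 + (29.92 − 28.78) × 1000 = 1160 + (+1140) = 2300 ft.
ISA temperature at 2300 ft = 15 − 2 × (2300/1000) = 10.4°C.
ISA deviation = 33 − 10.4 = +22.6°C.
Density altitude = 2300 + 120 × (22.6) = 5012 ft.

5012 ft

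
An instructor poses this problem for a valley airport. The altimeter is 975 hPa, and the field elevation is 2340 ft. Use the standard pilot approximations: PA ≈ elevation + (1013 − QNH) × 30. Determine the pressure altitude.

Pressure correction = (1013 − 975) × 30 = +1140 ft.
Pressure altitude = 2340 + (+1140) = 3480 ft.

3480 ft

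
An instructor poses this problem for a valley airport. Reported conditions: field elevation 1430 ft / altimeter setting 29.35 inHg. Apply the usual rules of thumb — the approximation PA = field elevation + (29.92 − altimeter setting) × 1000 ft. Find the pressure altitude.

2000 ft

Pressure correction = (29.92 − 29.35) × 1000 = +570 ft.
Pressure altitude = 1430 + (+570) = 2000 ft.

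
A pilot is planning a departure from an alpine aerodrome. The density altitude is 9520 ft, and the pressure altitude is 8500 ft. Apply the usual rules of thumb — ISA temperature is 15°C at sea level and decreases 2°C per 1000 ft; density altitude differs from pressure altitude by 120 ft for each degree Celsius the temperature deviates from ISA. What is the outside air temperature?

Density altitude − pressure altitude = 9520 − 8500 = +1020 ft.
At 120 ft/°C that is an ISA deviation of 1020/120 = +8.5°C.
ISA temperature at 8500 ft = 15 − 2 × (8500/1000) = -2°C.
OAT = ISA + deviation = -2 + (+8.5) = 6.5°C.

6.5°C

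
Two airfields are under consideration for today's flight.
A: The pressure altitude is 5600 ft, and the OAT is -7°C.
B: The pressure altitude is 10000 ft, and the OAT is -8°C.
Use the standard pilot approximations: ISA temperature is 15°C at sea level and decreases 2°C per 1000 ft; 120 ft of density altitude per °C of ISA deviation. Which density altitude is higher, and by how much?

A: ISA temp = 3.8°C, deviation -10.8°C, DA = 5600 + 120 × (-10.8) = 4304 ft.
B: ISA temp = -5°C, deviation -3°C, DA = 10000 + 120 × (-3) = 9640 ft.
B is higher by 9640 − 4304 = 5336 ft.

B by 5336 ft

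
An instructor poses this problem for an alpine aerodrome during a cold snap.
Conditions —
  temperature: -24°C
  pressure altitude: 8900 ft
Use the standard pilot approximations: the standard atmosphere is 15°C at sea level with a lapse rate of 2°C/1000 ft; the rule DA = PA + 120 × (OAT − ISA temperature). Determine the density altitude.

ISA temperature at 8900 ft = 15 − 2 × (8900/1000) = -2.8°C.
ISA deviation = -24 − (-2.8) = -21.2°C.
Density altitude = 8900 + 120 × (-21.2) = 8900 + (-2544) = 6356 ft.

6356 ft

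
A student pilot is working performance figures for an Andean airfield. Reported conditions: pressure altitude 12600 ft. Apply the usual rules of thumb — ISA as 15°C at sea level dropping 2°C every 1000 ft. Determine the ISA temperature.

-10.2°C

ISA temperature = 15 − 2 × (12600/1000) = 15 − 25.2 = -10.2°C.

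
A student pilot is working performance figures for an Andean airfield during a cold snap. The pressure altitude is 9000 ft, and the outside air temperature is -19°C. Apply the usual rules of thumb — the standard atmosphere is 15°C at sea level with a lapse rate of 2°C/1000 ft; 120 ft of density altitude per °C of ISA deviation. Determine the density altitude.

7080 ft

ISA temperature at 9000 ft = 15 − 2 × (9000/1000) = -3°C.
ISA deviation = -19 − (-3) = -16°C.
Density altitude = 9000 + 120 × (-16) = 9000 + (-1920) = 7080 ft.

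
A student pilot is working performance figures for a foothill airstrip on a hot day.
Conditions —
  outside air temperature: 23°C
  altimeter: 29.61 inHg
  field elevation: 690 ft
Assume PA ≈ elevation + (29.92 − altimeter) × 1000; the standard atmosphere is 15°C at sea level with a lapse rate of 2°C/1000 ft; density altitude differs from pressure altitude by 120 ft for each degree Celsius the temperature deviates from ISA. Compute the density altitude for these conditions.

Pressure altitude = 690 + (29.92 − 29.61) × 1000 = 690 + (+310) = 1000 ft.
ISA temperature at 1000 ft = 15 − 2 × (1000/1000) = 13°C.
ISA deviation = 23 − 13 = +10°C.
Density altitude = 1000 + 120 × (10) = 2200 ft.

2200 ft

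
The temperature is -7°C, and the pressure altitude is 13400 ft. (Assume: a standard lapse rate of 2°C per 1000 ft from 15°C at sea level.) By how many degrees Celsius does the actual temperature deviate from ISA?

ISA temperature at 13400 ft = 15 − 2 × (13400/1000) = -11.8°C.
Deviation = OAT − ISA = -7 − (-11.8) = +4.8°C.

ISA+4.8°C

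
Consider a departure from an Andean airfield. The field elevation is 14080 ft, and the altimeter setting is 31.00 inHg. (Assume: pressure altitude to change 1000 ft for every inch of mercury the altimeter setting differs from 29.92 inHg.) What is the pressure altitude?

13000 ft

Pressure correction = (29.92 − 31.00) × 1000 = -1080 ft.
Pressure altitude = 14080 + (-1080) = 13000 ft.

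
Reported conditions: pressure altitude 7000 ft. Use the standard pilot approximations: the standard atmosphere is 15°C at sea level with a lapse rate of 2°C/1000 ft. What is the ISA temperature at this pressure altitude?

ISA temperature = 15 − 2 × (7000/1000) = 15 − 14 = 1°C.

1°C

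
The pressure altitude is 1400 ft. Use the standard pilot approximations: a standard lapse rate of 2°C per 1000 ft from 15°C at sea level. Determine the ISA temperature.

12.2°C

ISA temperature = 15 − 2 × (1400/1000) = 15 − 2.8 = 12.2°C.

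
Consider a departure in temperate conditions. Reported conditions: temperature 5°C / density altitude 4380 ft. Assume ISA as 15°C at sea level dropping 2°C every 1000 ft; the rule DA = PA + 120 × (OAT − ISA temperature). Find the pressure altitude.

DA = PA + 120 × (OAT − (15 − 2·PA/1000)) = PA + 120·OAT − 1800 + 0.24·PA = 1.24·PA + 120·OAT − 1800.
So 1.24·PA = 4380 − 120 × 5 + 1800 = 5580.
PA = 5580 / 1.24 = 4500 ft.

4500 ft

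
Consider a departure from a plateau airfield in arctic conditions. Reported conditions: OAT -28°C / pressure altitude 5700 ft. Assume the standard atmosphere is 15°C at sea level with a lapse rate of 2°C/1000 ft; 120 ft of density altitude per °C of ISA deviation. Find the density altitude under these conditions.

ISA temperature at 5700 ft = 15 − 2 × (5700/1000) = 3.6°C.
ISA deviation = -28 − 3.6 = -31.6°C.
Density altitude = 5700 + 120 × (-31.6) = 5700 + (-3792) = 1908 ft.

1908 ft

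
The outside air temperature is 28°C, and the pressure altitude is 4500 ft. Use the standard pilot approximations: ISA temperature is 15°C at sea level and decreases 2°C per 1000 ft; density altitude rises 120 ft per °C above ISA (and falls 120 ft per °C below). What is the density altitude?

ISA temperature at 4500 ft = 15 − 2 × (4500/1000) = 6°C.
ISA deviation = 28 − 6 = +22°C.
Density altitude = 4500 + 120 × (22) = 4500 + (+2640) = 7140 ft.

7140 ft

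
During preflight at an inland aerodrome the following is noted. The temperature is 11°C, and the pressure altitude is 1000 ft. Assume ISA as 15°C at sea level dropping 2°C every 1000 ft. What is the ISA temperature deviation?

ISA temperature at 1000 ft = 15 − 2 × (1000/1000) = 13°C.
Deviation = OAT − ISA = 11 − 13 = -2°C.

ISA-2°C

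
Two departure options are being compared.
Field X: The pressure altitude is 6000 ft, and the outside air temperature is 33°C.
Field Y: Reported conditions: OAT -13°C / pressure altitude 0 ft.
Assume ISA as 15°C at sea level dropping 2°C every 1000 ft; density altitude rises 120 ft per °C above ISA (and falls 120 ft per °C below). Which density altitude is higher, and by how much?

Field X: ISA temp = 3°C, deviation +30°C, DA = 6000 + 120 × 30 = 9600 ft.
Field Y: ISA temp = 15°C, deviation -28°C, DA = 0 + 120 × (-28) = -3360 ft.
Field X is higher by 9600 − (-3360) = 12960 ft.

Field X by 12960 ft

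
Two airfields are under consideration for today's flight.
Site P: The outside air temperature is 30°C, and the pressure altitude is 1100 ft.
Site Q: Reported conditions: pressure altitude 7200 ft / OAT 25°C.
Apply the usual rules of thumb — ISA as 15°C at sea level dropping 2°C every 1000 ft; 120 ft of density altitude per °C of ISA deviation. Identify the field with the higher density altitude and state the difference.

Site P: ISA temp = 12.8°C, deviation +17.2°C, DA = 1100 + 120 × 17.2 = 3164 ft.
Site Q: ISA temp = 0.6°C, deviation +24.4°C, DA = 7200 + 120 × 24.4 = 10128 ft.
Site Q is higher by 10128 − 3164 = 6964 ft.

Site Q by 6964 ft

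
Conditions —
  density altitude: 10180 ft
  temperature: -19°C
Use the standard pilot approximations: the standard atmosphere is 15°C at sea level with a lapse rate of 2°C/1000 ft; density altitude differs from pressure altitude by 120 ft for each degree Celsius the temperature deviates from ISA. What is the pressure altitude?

DA = PA + 120 × (OAT − (15 − 2·PA/1000)) = PA + 120·OAT − 1800 + 0.24·PA = 1.24·PA + 120·OAT − 1800.
So 1.24·PA = 10180 − 120 × (-19) + 1800 = 14260.
PA = 14260 / 1.24 = 11500 ft.

11500 ft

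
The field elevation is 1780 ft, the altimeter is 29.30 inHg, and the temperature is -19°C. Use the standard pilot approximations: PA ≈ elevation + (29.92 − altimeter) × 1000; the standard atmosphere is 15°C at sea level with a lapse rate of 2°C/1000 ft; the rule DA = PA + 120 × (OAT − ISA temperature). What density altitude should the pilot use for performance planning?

-1104 ft

Pressure altitude = 1780 + (29.92 − 29.30) × 1000 = 1780 + (+620) = 2400 ft.
ISA temperature at 2400 ft = 15 − 2 × (2400/1000) = 10.2°C.
ISA deviation = -19 − 10.2 = -29.2°C.
Density altitude = 2400 + 120 × (-29.2) = -1104 ft.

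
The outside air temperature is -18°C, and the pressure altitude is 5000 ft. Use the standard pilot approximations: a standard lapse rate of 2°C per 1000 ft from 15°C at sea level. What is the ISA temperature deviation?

ISA temperature at 5000 ft = 15 − 2 × (5000/1000) = 5°C.
Deviation = OAT − ISA = -18 − 5 = -23°C.

ISA-23°C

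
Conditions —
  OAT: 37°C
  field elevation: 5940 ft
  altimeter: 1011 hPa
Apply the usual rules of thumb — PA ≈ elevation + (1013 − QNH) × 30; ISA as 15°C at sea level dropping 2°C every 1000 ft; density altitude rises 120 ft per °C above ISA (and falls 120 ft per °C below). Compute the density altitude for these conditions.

Pressure altitude = 5940 + (1013 − 1011) × 30 = 5940 + (+60) = 6000 ft.
ISA temperature at 6000 ft = 15 − 2 × (6000/1000) = 3°C.
ISA deviation = 37 − 3 = +34°C.
Density altitude = 6000 + 120 × (34) = 10080 ft.

10080 ft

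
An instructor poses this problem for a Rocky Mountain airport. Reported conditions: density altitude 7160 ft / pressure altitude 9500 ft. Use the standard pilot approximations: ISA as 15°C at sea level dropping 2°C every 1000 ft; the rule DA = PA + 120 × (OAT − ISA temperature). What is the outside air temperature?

-23.5°C

Density altitude − pressure altitude = 7160 − 9500 = -2340 ft.
At 120 ft/°C that is an ISA deviation of -2340/120 = -19.5°C.
ISA temperature at 9500 ft = 15 − 2 × (9500/1000) = -4°C.
OAT = ISA + deviation = -4 + (-19.5) = -23.5°C.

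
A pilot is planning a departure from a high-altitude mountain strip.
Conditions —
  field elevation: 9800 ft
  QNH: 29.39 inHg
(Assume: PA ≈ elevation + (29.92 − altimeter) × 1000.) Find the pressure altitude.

10330 ft

Pressure correction = (29.92 − 29.39) × 1000 = +530 ft.
Pressure altitude = 9800 + (+530) = 10330 ft.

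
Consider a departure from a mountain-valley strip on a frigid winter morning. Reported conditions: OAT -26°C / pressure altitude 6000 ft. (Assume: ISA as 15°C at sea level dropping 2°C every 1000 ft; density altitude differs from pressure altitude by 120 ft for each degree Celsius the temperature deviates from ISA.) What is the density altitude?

2520 ft

ISA temperature at 6000 ft = 15 − 2 × (6000/1000) = 3°C.
ISA deviation = -26 − 3 = -29°C.
Density altitude = 6000 + 120 × (-29) = 6000 + (-3480) = 2520 ft.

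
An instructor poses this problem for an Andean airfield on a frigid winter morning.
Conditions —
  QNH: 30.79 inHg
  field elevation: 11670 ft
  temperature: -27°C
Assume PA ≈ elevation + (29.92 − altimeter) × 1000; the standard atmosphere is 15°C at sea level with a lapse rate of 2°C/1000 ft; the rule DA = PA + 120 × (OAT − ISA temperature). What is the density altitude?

8352 ft

Pressure altitude = 11670 + (29.92 − 30.79) × 1000 = 11670 + (-870) = 10800 ft.
ISA temperature at 10800 ft = 15 − 2 × (10800/1000) = -6.6°C.
ISA deviation = -27 − (-6.6) = -20.4°C.
Density altitude = 10800 + 120 × (-20.4) = 8352 ft.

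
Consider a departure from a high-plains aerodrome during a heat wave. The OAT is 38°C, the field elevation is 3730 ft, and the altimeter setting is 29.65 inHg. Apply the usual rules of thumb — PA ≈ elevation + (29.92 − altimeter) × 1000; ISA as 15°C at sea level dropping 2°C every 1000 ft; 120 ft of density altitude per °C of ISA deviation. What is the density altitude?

7720 ft

Pressure altitude = 3730 + (29.92 − 29.65) × 1000 = 3730 + (+270) = 4000 ft.
ISA temperature at 4000 ft = 15 − 2 × (4000/1000) = 7°C.
ISA deviation = 38 − 7 = +31°C.
Density altitude = 4000 + 120 × (31) = 7720 ft.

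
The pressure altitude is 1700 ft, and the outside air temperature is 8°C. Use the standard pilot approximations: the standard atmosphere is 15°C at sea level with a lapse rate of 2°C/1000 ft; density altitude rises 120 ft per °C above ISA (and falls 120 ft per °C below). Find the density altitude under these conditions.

ISA temperature at 1700 ft = 15 − 2 × (1700/1000) = 11.6°C.
ISA deviation = 8 − 11.6 = -3.6°C.
Density altitude = 1700 + 120 × (-3.6) = 1700 + (-432) = 1268 ft.

1268 ft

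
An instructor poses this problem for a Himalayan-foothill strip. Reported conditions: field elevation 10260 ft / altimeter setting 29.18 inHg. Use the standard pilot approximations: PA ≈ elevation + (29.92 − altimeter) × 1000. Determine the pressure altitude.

11000 ft

Pressure correction = (29.92 − 29.18) × 1000 = +740 ft.
Pressure altitude = 10260 + (+740) = 11000 ft.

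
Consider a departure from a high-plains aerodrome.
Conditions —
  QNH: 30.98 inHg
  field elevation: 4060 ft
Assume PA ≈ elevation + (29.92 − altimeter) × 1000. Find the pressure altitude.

Pressure correction = (29.92 − 30.98) × 1000 = -1060 ft.
Pressure altitude = 4060 + (-1060) = 3000 ft.

3000 ft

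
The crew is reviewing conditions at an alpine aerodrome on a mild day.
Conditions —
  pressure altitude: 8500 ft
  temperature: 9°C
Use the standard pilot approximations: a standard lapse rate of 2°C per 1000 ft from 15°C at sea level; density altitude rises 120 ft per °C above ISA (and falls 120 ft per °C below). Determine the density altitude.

ISA temperature at 8500 ft = 15 − 2 × (8500/1000) = -2°C.
ISA deviation = 9 − (-2) = +11°C.
Density altitude = 8500 + 120 × (11) = 8500 + (+1320) = 9820 ft.

9820 ft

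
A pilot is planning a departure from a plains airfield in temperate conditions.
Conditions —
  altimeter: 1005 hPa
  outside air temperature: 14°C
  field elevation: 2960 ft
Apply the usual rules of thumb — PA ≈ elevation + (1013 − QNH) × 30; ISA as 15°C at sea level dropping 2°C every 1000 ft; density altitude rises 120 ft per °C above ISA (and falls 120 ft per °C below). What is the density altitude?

Pressure altitude = 2960 + (1013 − 1005) × 30 = 2960 + (+240) = 3200 ft.
ISA temperature at 3200 ft = 15 − 2 × (3200/1000) = 8.6°C.
ISA deviation = 14 − 8.6 = +5.4°C.
Density altitude = 3200 + 120 × (5.4) = 3848 ft.

3848 ft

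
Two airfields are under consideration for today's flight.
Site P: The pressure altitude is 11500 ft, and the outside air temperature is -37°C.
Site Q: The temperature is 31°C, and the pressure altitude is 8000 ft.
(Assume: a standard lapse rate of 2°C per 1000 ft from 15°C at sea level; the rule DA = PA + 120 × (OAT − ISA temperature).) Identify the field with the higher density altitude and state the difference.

Site Q by 3820 ft

Site P: ISA temp = -8°C, deviation -29°C, DA = 11500 + 120 × (-29) = 8020 ft.
Site Q: ISA temp = -1°C, deviation +32°C, DA = 8000 + 120 × 32 = 11840 ft.
Site Q is higher by 11840 − 8020 = 3820 ft.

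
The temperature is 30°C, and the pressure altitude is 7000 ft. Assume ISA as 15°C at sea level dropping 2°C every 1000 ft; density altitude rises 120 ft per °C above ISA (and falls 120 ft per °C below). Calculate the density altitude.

10480 ft

ISA temperature at 7000 ft = 15 − 2 × (7000/1000) = 1°C.
ISA deviation = 30 − 1 = +29°C.
Density altitude = 7000 + 120 × (29) = 7000 + (+3480) = 10480 ft.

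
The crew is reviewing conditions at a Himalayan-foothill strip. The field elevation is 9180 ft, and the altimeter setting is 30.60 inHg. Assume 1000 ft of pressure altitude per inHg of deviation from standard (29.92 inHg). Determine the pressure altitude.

8500 ft

Pressure correction = (29.92 − 30.60) × 1000 = -680 ft.
Pressure altitude = 9180 + (-680) = 8500 ft.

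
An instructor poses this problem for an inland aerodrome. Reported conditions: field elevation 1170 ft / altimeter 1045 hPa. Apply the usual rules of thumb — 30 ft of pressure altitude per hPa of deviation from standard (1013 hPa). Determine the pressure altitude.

210 ft

Pressure correction = (1013 − 1045) × 30 = -960 ft.
Pressure altitude = 1170 + (-960) = 210 ft.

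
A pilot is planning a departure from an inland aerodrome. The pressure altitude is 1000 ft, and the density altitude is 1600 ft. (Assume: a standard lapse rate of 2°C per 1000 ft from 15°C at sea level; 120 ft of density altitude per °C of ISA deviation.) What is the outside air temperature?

18°C

Density altitude − pressure altitude = 1600 − 1000 = +600 ft.
At 120 ft/°C that is an ISA deviation of 600/120 = +5°C.
ISA temperature at 1000 ft = 15 − 2 × (1000/1000) = 13°C.
OAT = ISA + deviation = 13 + (+5) = 18°C.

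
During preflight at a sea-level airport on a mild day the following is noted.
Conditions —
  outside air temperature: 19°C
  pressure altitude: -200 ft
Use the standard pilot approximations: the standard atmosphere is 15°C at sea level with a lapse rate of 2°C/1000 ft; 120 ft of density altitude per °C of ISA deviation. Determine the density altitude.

232 ft

ISA temperature at -200 ft = 15 − 2 × (-200/1000) = 15.4°C.
ISA deviation = 19 − 15.4 = +3.6°C.
Density altitude = -200 + 120 × (3.6) = -200 + (+432) = 232 ft.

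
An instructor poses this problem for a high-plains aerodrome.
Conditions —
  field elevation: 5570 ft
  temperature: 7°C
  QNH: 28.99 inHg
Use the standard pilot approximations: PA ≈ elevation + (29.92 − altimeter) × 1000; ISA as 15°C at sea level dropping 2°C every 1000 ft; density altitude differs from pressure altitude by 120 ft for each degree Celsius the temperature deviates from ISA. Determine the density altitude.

7100 ft

Pressure altitude = 5570 + (29.92 − 28.99) × 1000 = 5570 + (+930) = 6500 ft.
ISA temperature at 6500 ft = 15 − 2 × (6500/1000) = 2°C.
ISA deviation = 7 − 2 = +5°C.
Density altitude = 6500 + 120 × (5) = 7100 ft.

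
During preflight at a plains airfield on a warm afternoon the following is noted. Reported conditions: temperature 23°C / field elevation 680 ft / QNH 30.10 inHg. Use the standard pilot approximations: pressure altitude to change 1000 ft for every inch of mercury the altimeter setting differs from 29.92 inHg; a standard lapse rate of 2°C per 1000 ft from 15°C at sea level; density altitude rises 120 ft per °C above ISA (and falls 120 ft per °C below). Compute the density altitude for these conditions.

1580 ft

Pressure altitude = 680 + (29.92 − 30.10) × 1000 = 680 + (-180) = 500 ft.
ISA temperature at 500 ft = 15 − 2 × (500/1000) = 14°C.
ISA deviation = 23 − 14 = +9°C.
Density altitude = 500 + 120 × (9) = 1580 ft.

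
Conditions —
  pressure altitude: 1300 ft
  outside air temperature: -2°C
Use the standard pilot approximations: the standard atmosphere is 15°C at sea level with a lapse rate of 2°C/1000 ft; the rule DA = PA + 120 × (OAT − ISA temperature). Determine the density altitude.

ISA temperature at 1300 ft = 15 − 2 × (1300/1000) = 12.4°C.
ISA deviation = -2 − 12.4 = -14.4°C.
Density altitude = 1300 + 120 × (-14.4) = 1300 + (-1728) = -428 ft.

-428 ft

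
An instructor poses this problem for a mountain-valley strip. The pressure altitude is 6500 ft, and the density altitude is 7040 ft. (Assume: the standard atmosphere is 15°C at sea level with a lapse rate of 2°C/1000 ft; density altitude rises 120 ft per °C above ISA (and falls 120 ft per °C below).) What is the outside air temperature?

6.5°C

Density altitude − pressure altitude = 7040 − 6500 = +540 ft.
At 120 ft/°C that is an ISA deviation of 540/120 = +4.5°C.
ISA temperature at 6500 ft = 15 − 2 × (6500/1000) = 2°C.
OAT = ISA + deviation = 2 + (+4.5) = 6.5°C.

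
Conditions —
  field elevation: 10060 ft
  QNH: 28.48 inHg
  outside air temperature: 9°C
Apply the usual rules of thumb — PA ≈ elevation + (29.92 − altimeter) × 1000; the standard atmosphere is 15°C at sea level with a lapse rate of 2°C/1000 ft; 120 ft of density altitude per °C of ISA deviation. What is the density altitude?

13540 ft

Pressure altitude = 10060 + (29.92 − 28.48) × 1000 = 10060 + (+1440) = 11500 ft.
ISA temperature at 11500 ft = 15 − 2 × (11500/1000) = -8°C.
ISA deviation = 9 − (-8) = +17°C.
Density altitude = 11500 + 120 × (17) = 13540 ft.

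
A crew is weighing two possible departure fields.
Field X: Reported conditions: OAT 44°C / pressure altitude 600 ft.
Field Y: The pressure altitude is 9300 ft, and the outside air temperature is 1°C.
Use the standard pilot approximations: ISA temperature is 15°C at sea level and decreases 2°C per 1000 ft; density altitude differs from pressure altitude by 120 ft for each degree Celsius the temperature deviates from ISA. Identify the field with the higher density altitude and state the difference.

Field X: ISA temp = 13.8°C, deviation +30.2°C, DA = 600 + 120 × 30.2 = 4224 ft.
Field Y: ISA temp = -3.6°C, deviation +4.6°C, DA = 9300 + 120 × 4.6 = 9852 ft.
Field Y is higher by 9852 − 4224 = 5628 ft.

Field Y by 5628 ft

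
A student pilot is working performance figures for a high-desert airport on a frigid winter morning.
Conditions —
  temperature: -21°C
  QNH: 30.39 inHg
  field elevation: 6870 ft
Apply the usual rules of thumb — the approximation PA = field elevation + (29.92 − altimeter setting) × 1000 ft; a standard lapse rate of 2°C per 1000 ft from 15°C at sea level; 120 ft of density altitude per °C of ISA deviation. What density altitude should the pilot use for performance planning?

3616 ft

Pressure altitude = 6870 + (29.92 − 30.39) × 1000 = 6870 + (-470) = 6400 ft.
ISA temperature at 6400 ft = 15 − 2 × (6400/1000) = 2.2°C.
ISA deviation = -21 − 2.2 = -23.2°C.
Density altitude = 6400 + 120 × (-23.2) = 3616 ft.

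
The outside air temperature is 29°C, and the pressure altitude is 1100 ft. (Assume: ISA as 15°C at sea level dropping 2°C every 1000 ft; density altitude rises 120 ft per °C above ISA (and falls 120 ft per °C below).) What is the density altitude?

ISA temperature at 1100 ft = 15 − 2 × (1100/1000) = 12.8°C.
ISA deviation = 29 − 12.8 = +16.2°C.
Density altitude = 1100 + 120 × (16.2) = 1100 + (+1944) = 3044 ft.

3044 ft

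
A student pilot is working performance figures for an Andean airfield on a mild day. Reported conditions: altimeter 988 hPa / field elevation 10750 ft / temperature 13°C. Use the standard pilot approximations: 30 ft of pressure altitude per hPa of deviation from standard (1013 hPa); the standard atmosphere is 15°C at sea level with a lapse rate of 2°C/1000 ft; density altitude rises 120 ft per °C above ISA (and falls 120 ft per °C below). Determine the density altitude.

14020 ft

Pressure altitude = 10750 + (1013 − 988) × 30 = 10750 + (+750) = 11500 ft.
ISA temperature at 11500 ft = 15 − 2 × (11500/1000) = -8°C.
ISA deviation = 13 − (-8) = +21°C.
Density altitude = 11500 + 120 × (21) = 14020 ft.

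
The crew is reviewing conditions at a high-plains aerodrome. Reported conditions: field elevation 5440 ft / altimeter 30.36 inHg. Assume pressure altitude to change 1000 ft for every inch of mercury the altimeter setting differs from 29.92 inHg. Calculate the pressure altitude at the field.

5000 ft

Pressure correction = (29.92 − 30.36) × 1000 = -440 ft.
Pressure altitude = 5440 + (-440) = 5000 ft.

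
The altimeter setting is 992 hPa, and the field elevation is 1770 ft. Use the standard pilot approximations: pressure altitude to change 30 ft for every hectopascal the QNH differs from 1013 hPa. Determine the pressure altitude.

Pressure correction = (1013 − 992) × 30 = +630 ft.
Pressure altitude = 1770 + (+630) = 2400 ft.

2400 ft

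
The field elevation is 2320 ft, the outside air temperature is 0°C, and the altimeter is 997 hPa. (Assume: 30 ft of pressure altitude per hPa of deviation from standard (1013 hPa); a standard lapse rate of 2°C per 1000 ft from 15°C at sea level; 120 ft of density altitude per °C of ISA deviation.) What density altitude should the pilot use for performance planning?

Pressure altitude = 2320 + (1013 − 997) × 30 = 2320 + (+480) = 2800 ft.
ISA temperature at 2800 ft = 15 − 2 × (2800/1000) = 9.4°C.
ISA deviation = 0 − 9.4 = -9.4°C.
Density altitude = 2800 + 120 × (-9.4) = 1672 ft.

1672 ft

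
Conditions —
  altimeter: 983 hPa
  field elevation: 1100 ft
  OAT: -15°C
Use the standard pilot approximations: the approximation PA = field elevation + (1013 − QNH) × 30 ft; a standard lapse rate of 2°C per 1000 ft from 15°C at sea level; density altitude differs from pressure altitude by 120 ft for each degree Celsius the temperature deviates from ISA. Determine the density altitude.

-1120 ft

Pressure altitude = 1100 + (1013 − 983) × 30 = 1100 + (+900) = 2000 ft.
ISA temperature at 2000 ft = 15 − 2 × (2000/1000) = 11°C.
ISA deviation = -15 − 11 = -26°C.
Density altitude = 2000 + 120 × (-26) = -1120 ft.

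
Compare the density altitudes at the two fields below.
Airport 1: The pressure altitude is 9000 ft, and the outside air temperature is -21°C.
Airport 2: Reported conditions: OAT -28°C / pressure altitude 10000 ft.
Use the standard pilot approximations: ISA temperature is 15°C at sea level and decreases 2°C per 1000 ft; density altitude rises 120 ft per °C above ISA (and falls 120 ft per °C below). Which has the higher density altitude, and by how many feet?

Airport 1: ISA temp = -3°C, deviation -18°C, DA = 9000 + 120 × (-18) = 6840 ft.
Airport 2: ISA temp = -5°C, deviation -23°C, DA = 10000 + 120 × (-23) = 7240 ft.
Airport 2 is higher by 7240 − 6840 = 400 ft.

Airport 2 by 400 ft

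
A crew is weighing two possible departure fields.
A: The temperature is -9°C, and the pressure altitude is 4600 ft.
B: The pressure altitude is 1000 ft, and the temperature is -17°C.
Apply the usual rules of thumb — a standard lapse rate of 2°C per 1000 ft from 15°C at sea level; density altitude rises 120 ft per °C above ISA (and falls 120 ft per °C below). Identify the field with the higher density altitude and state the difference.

A: ISA temp = 5.8°C, deviation -14.8°C, DA = 4600 + 120 × (-14.8) = 2824 ft.
B: ISA temp = 13°C, deviation -30°C, DA = 1000 + 120 × (-30) = -2600 ft.
A is higher by 2824 − (-2600) = 5424 ft.

A by 5424 ft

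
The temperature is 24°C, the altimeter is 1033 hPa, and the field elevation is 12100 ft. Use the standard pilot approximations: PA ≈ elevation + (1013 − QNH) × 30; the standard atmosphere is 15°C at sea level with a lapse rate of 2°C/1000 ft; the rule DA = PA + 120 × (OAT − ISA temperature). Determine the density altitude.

15340 ft

Pressure altitude = 12100 + (1013 − 1033) × 30 = 12100 + (-600) = 11500 ft.
ISA temperature at 11500 ft = 15 − 2 × (11500/1000) = -8°C.
ISA deviation = 24 − (-8) = +32°C.
Density altitude = 11500 + 120 × (32) = 15340 ft.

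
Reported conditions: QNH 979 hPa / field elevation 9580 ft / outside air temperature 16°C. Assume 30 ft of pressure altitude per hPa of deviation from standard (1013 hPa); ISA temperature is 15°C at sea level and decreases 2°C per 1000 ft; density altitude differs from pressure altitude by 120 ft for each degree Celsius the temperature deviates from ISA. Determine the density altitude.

Pressure altitude = 9580 + (1013 − 979) × 30 = 9580 + (+1020) = 10600 ft.
ISA temperature at 10600 ft = 15 − 2 × (10600/1000) = -6.2°C.
ISA deviation = 16 − (-6.2) = +22.2°C.
Density altitude = 10600 + 120 × (22.2) = 13264 ft.

13264 ft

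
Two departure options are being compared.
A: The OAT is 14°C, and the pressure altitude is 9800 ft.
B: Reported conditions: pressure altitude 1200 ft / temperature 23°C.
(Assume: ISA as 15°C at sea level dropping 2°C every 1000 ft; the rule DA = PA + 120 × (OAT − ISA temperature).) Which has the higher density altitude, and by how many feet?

A by 9584 ft

A: ISA temp = -4.6°C, deviation +18.6°C, DA = 9800 + 120 × 18.6 = 12032 ft.
B: ISA temp = 12.6°C, deviation +10.4°C, DA = 1200 + 120 × 10.4 = 2448 ft.
A is higher by 12032 − 2448 = 9584 ft.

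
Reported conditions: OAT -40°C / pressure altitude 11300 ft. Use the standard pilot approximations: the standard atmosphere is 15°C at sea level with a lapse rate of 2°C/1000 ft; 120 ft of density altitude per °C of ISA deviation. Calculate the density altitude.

7412 ft

ISA temperature at 11300 ft = 15 − 2 × (11300/1000) = -7.6°C.
ISA deviation = -40 − (-7.6) = -32.4°C.
Density altitude = 11300 + 120 × (-32.4) = 11300 + (-3888) = 7412 ft.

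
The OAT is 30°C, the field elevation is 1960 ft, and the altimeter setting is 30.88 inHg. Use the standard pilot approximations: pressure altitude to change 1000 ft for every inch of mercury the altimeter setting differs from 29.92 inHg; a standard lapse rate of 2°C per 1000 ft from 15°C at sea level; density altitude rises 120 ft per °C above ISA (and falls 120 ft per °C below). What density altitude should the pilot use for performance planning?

Pressure altitude = 1960 + (29.92 − 30.88) × 1000 = 1960 + (-960) = 1000 ft.
ISA temperature at 1000 ft = 15 − 2 × (1000/1000) = 13°C.
ISA deviation = 30 − 13 = +17°C.
Density altitude = 1000 + 120 × (17) = 3040 ft.

3040 ft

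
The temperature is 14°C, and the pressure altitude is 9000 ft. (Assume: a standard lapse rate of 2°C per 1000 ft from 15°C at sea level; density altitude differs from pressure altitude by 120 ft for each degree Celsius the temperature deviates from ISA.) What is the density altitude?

11040 ft

ISA temperature at 9000 ft = 15 − 2 × (9000/1000) = -3°C.
ISA deviation = 14 − (-3) = +17°C.
Density altitude = 9000 + 120 × (17) = 9000 + (+2040) = 11040 ft.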